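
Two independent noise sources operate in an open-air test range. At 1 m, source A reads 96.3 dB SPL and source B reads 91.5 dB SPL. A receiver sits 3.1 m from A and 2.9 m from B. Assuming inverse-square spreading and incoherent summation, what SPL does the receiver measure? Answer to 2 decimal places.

87.87 dB SPL

At the listener: L_A = 96.3 − 20·log₁₀(3.1) = 86.473 dB; L_B = 91.5 − 20·log₁₀(2.9) = 82.252 dB.
Combined: 10·log₁₀(10^(86.473/10)+10^(82.252/10)) = 87.87 dB SPL.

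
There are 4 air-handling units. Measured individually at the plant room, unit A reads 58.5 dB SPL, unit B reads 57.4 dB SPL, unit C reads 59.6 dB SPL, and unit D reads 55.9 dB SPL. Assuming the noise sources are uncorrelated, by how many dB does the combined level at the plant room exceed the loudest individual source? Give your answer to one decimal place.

Add the sources as powers (linear), then convert back to dB:
L_total = 10·log₁₀(10^(58.5/10) + 10^(57.4/10) + 10^(59.6/10) + 10^(55.9/10)) = 64.08 dB SPL.
Excess over the loudest (59.6 dB): 64.08 − 59.6 = 4.5 dB.

4.5 dB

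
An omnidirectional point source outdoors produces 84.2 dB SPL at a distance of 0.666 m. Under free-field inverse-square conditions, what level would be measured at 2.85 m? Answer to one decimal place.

For a point source in a free field, ΔL = −20·log₁₀(d₂/d₁).
ΔL = −20·log₁₀(2.85/0.666) = -12.63 dB, so L₂ = 84.2 + (-12.63) = 71.6 dB SPL.

71.6 dB SPL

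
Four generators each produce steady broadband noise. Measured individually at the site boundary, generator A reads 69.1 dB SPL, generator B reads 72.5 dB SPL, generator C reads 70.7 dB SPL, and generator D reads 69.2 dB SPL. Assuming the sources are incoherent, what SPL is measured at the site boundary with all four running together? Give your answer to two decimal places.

Add the sources as powers (linear), then convert back to dB:
L_total = 10·log₁₀(10^(69.1/10) + 10^(72.5/10) + 10^(70.7/10) + 10^(69.2/10)) = 10·log₁₀(45980000) = 76.63 dB SPL.

76.63 dB SPL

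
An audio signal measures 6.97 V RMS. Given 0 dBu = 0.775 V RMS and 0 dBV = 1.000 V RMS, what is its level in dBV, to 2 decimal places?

dBV = 20·log₁₀(V / 1.000 V).
20·log₁₀(6.97/1.000) = +16.86 dBV.

+16.86 dBV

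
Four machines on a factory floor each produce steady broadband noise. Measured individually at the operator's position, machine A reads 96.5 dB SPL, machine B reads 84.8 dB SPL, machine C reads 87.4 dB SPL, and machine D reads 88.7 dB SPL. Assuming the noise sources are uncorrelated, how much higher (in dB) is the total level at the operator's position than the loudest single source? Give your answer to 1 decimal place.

Uncorrelated sources add in intensity (power), not in dB.
L_total = 10·log₁₀(10^(96.5/10) + 10^(84.8/10) + 10^(87.4/10) + 10^(88.7/10)) = 97.82 dB SPL.
Excess over the loudest (96.5 dB): 97.82 − 96.5 = 1.3 dB.

1.3 dB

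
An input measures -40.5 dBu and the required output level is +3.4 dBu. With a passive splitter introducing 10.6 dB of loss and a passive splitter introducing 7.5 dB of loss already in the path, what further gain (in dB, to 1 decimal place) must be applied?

The required make-up gain is the shortfall in the dB sum.
G = +3.4 − (-40.5) + 10.6 + 7.5 = 62.0 dB.

62.0 dB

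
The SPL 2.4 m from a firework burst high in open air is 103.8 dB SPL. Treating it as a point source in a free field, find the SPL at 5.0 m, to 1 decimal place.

97.4 dB SPL

For a point source in a free field, ΔL = −20·log₁₀(d₂/d₁).
ΔL = −20·log₁₀(5.0/2.4) = -6.38 dB, so L₂ = 103.8 + (-6.38) = 97.4 dB SPL.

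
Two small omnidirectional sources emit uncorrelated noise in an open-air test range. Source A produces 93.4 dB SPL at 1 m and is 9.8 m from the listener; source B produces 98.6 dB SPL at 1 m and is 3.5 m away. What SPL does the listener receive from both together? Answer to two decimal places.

87.88 dB SPL

At the listener: L_A = 93.4 − 20·log₁₀(9.8) = 73.575 dB; L_B = 98.6 − 20·log₁₀(3.5) = 87.719 dB.
Combined: 10·log₁₀(10^(73.575/10)+10^(87.719/10)) = 87.88 dB SPL.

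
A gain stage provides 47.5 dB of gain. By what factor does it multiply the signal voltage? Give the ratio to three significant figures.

237

Voltage ratio = 10^(dB/20).
10^(47.5/20) = 10^(2.375) = 237.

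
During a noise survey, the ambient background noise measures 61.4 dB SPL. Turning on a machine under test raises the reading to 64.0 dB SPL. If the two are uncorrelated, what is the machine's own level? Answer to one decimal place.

60.5 dB SPL

Subtract intensities: L_src = 10·log₁₀(10^(L_total/10) − 10^(L_bg/10)).
L_src = 10·log₁₀(10^(64.0/10) − 10^(61.4/10)) = 10·log₁₀(1132000) = 60.5 dB SPL.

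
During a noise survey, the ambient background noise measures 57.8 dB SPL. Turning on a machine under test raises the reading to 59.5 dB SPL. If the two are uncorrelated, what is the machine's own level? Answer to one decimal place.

54.6 dB SPL

Subtract intensities: L_src = 10·log₁₀(10^(L_total/10) − 10^(L_bg/10)).
L_src = 10·log₁₀(10^(59.5/10) − 10^(57.8/10)) = 10·log₁₀(288700) = 54.6 dB SPL.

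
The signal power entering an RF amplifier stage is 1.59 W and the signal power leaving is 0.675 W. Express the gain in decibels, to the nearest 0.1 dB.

Power is a power quantity, so gain = 10·log₁₀(P_out/P_in).
10·log₁₀(0.675/1.59) = 10·log₁₀(0.4245) = -3.7 dB.

-3.7 dB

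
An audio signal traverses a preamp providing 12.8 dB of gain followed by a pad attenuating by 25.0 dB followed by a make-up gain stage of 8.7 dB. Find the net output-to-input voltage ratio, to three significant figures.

0.668

Net gain = 12.8 + (−25.0) + 8.7 = -3.5 dB.
Voltage ratio = 10^(-3.5/20) = 0.668.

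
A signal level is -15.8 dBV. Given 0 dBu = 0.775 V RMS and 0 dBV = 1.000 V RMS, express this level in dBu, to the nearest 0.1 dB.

The offset between the scales is 20·log₁₀(0.775/1.000) = −2.214 dB.
So dBu = -15.8 + 2.214 = -13.6 dBu.

-13.6 dBu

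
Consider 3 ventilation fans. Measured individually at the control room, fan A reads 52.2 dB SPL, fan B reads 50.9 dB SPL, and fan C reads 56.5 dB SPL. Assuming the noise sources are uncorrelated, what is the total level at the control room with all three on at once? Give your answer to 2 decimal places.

Uncorrelated sources add in intensity (power), not in dB.
L_total = 10·log₁₀(10^(52.2/10) + 10^(50.9/10) + 10^(56.5/10)) = 10·log₁₀(735700) = 58.67 dB SPL.

58.67 dB SPL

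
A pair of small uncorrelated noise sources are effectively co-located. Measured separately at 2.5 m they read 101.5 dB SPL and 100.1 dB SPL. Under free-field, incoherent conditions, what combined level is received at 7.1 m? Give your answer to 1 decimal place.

Combined at 2.5 m: 10·log₁₀(10^(101.5/10)+10^(100.1/10)) = 103.87 dB SPL.
Then apply −20·log₁₀(7.1/2.5) = -9.07 dB → 94.8 dB SPL.

94.8 dB SPL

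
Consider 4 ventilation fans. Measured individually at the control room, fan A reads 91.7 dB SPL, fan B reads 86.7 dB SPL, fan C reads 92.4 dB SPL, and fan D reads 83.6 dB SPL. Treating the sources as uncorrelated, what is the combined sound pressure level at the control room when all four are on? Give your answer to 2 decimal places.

95.93 dB SPL

Add the sources as powers (linear), then convert back to dB:
L_total = 10·log₁₀(10^(91.7/10) + 10^(86.7/10) + 10^(92.4/10) + 10^(83.6/10)) = 10·log₁₀(3914000000) = 95.93 dB SPL.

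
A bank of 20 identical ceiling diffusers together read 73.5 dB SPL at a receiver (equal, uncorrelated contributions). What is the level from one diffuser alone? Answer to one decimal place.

20 equal incoherent sources add 10·log₁₀(20) = 13.01 dB over one source.
L_one = 73.5 − 13.01 = 60.5 dB SPL.

60.5 dB SPL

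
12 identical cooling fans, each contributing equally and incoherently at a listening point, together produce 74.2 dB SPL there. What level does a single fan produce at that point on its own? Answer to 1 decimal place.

12 equal incoherent sources add 10·log₁₀(12) = 10.79 dB over one source.
L_one = 74.2 − 10.79 = 63.4 dB SPL.

63.4 dB SPL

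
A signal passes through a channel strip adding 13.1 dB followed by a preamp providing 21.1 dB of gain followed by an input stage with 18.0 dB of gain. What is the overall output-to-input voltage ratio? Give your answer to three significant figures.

Net gain = 13.1 + 21.1 + 18.0 = 52.2 dB.
Voltage ratio = 10^(52.2/20) = 407.

407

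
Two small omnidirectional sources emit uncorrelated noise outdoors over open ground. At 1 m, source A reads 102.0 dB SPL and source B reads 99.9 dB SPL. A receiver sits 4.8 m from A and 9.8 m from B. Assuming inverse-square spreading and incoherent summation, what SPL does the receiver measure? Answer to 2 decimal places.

88.97 dB SPL

At the listener: L_A = 102.0 − 20·log₁₀(4.8) = 88.375 dB; L_B = 99.9 − 20·log₁₀(9.8) = 80.075 dB.
Combined: 10·log₁₀(10^(88.375/10)+10^(80.075/10)) = 88.97 dB SPL.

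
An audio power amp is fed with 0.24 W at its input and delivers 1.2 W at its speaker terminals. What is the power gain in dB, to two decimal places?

Power is a power quantity, so gain = 10·log₁₀(P_out/P_in).
10·log₁₀(1.2/0.24) = 10·log₁₀(5.000) = 6.99 dB.

6.99 dB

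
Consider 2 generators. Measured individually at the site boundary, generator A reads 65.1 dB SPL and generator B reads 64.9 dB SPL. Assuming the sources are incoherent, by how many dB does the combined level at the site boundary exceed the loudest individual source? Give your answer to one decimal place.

2.9 dB

Uncorrelated sources add in intensity (power), not in dB.
L_total = 10·log₁₀(10^(65.1/10) + 10^(64.9/10)) = 68.01 dB SPL.
Excess over the loudest (65.1 dB): 68.01 − 65.1 = 2.9 dB.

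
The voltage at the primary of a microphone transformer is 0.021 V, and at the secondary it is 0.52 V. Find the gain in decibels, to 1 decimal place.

27.9 dB

Voltage ratio → dB uses the 20·log₁₀ form:
20·log₁₀(0.52/0.021) = 20·log₁₀(24.76) = 27.9 dB.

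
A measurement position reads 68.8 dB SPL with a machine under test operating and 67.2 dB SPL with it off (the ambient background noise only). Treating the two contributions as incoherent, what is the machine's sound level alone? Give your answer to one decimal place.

Remove the background by subtracting linear intensities:
L_src = 10·log₁₀(10^(68.8/10) − 10^(67.2/10)) = 10·log₁₀(2338000) = 63.7 dB SPL.

63.7 dB SPL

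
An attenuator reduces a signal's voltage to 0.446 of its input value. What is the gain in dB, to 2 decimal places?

-7.01 dB

For a voltage ratio, dB = 20·log₁₀(V₂/V₁).
20·log₁₀(0.446) = -7.01 dB.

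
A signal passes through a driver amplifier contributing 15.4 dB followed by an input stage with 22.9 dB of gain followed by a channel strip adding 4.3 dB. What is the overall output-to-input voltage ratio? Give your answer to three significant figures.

Net gain = 15.4 + 22.9 + 4.3 = 42.6 dB.
Voltage ratio = 10^(42.6/20) = 135.

135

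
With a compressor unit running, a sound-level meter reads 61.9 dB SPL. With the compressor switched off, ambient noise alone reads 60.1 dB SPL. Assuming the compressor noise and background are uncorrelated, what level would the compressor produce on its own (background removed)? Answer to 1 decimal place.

Background correction is a power subtraction:
L_src = 10·log₁₀(10^(61.9/10) − 10^(60.1/10)) = 10·log₁₀(525500) = 57.2 dB SPL.

57.2 dB SPL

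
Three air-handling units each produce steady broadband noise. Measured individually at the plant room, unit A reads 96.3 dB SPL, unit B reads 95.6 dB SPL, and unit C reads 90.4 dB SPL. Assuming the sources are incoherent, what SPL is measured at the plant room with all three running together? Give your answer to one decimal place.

99.5 dB SPL

Add the sources as powers (linear), then convert back to dB:
L_total = 10·log₁₀(10^(96.3/10) + 10^(95.6/10) + 10^(90.4/10)) = 10·log₁₀(8993000000) = 99.5 dB SPL.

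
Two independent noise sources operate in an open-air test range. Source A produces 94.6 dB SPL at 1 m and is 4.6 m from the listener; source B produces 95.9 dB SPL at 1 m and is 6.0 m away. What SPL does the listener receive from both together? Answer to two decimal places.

At the listener: L_A = 94.6 − 20·log₁₀(4.6) = 81.345 dB; L_B = 95.9 − 20·log₁₀(6.0) = 80.337 dB.
Combined: 10·log₁₀(10^(81.345/10)+10^(80.337/10)) = 83.88 dB SPL.

83.88 dB SPL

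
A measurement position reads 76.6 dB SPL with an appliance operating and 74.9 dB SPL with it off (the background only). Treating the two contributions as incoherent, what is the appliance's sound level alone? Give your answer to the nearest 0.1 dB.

Subtract intensities: L_src = 10·log₁₀(10^(L_total/10) − 10^(L_bg/10)).
L_src = 10·log₁₀(10^(76.6/10) − 10^(74.9/10)) = 10·log₁₀(14810000) = 71.7 dB SPL.

71.7 dB SPL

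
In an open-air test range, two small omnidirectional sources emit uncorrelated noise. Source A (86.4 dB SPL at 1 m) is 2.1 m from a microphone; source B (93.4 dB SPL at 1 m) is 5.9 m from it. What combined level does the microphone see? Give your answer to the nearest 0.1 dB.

82.1 dB SPL

At the listener: L_A = 86.4 − 20·log₁₀(2.1) = 79.96 dB; L_B = 93.4 − 20·log₁₀(5.9) = 77.98 dB.
Combined: 10·log₁₀(10^(79.96/10)+10^(77.98/10)) = 82.1 dB SPL.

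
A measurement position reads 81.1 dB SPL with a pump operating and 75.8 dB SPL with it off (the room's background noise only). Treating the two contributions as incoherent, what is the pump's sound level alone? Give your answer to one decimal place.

79.6 dB SPL

Background correction is a power subtraction:
L_src = 10·log₁₀(10^(81.1/10) − 10^(75.8/10)) = 10·log₁₀(90810000) = 79.6 dB SPL.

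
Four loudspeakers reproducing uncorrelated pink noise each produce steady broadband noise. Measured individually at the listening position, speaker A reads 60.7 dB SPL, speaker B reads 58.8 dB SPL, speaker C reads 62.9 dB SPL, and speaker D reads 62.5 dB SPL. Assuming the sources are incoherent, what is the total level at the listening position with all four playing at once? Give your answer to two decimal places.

Incoherent sources sum as intensities:
L_total = 10·log₁₀(10^(60.7/10) + 10^(58.8/10) + 10^(62.9/10) + 10^(62.5/10)) = 10·log₁₀(5662000) = 67.53 dB SPL.

67.53 dB SPL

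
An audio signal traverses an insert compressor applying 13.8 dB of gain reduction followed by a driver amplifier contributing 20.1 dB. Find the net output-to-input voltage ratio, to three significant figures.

Net gain = (−13.8) + 20.1 = 6.3 dB.
Voltage ratio = 10^(6.3/20) = 2.07.

2.07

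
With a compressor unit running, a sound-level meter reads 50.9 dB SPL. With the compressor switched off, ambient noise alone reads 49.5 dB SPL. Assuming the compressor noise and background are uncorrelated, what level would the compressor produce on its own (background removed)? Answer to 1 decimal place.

45.3 dB SPL

Remove the background by subtracting linear intensities:
L_src = 10·log₁₀(10^(50.9/10) − 10^(49.5/10)) = 10·log₁₀(33900) = 45.3 dB SPL.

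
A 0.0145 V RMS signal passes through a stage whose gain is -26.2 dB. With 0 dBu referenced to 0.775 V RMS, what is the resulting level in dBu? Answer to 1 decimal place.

Input level: 20·log₁₀(0.0145/0.775) = -34.56 dBu.
Output: -34.56 − 26.2 = -60.8 dBu.

-60.8 dBu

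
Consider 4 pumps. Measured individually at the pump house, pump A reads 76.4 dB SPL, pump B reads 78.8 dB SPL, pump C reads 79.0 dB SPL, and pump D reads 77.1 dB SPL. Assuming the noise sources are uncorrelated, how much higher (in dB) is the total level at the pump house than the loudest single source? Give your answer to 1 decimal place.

Incoherent sources sum as intensities:
L_total = 10·log₁₀(10^(76.4/10) + 10^(78.8/10) + 10^(79.0/10) + 10^(77.1/10)) = 83.98 dB SPL.
Excess over the loudest (79.0 dB): 83.98 − 79.0 = 5.0 dB.

5.0 dB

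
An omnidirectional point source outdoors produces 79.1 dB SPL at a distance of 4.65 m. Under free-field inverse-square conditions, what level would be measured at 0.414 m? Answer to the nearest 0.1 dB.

Free-field point source: level drops by 20·log₁₀ of the distance ratio.
ΔL = −20·log₁₀(0.414/4.65) = 21.01 dB, so L₂ = 79.1 + (21.01) = 100.1 dB SPL.

100.1 dB SPL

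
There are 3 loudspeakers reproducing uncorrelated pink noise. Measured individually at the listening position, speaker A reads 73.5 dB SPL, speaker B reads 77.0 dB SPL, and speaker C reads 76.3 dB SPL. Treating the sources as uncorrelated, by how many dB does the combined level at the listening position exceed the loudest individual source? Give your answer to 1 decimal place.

3.6 dB

Uncorrelated sources add in intensity (power), not in dB.
L_total = 10·log₁₀(10^(73.5/10) + 10^(77.0/10) + 10^(76.3/10)) = 80.61 dB SPL.
Excess over the loudest (77.0 dB): 80.61 − 77.0 = 3.6 dB.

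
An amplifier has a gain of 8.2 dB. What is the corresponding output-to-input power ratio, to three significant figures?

6.61

Power ratio = 10^(dB/10).
10^(8.2/10) = 10^(0.8200) = 6.61.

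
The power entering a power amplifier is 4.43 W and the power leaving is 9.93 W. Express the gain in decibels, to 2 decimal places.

Power ratio → dB uses the 10·log₁₀ form:
10·log₁₀(9.93/4.43) = 10·log₁₀(2.242) = 3.51 dB.

3.51 dB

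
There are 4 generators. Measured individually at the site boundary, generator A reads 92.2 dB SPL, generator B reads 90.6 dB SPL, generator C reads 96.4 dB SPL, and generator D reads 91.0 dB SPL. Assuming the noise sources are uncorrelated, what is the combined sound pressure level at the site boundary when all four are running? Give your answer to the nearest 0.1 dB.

99.3 dB SPL

Uncorrelated sources add in intensity (power), not in dB.
L_total = 10·log₁₀(10^(92.2/10) + 10^(90.6/10) + 10^(96.4/10) + 10^(91.0/10)) = 10·log₁₀(8432000000) = 99.3 dB SPL.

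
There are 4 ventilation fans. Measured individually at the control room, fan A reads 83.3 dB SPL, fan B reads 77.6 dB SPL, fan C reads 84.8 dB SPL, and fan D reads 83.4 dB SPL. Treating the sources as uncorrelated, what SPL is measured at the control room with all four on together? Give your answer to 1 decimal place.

Incoherent sources sum as intensities:
L_total = 10·log₁₀(10^(83.3/10) + 10^(77.6/10) + 10^(84.8/10) + 10^(83.4/10)) = 10·log₁₀(792100000) = 89.0 dB SPL.

89.0 dB SPL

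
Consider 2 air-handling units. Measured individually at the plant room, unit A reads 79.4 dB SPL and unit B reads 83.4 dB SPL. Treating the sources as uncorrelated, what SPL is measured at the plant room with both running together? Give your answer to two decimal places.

Uncorrelated sources add in intensity (power), not in dB.
L_total = 10·log₁₀(10^(79.4/10) + 10^(83.4/10)) = 10·log₁₀(305900000) = 84.86 dB SPL.

84.86 dB SPL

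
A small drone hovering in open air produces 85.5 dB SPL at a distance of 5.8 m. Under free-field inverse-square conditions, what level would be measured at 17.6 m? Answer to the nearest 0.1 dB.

For a point source in a free field, ΔL = −20·log₁₀(d₂/d₁).
ΔL = −20·log₁₀(17.6/5.8) = -9.64 dB, so L₂ = 85.5 + (-9.64) = 75.9 dB SPL.

75.9 dB SPL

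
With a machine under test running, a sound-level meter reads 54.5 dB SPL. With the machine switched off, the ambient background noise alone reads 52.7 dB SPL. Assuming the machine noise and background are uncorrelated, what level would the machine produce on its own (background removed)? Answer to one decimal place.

Background correction is a power subtraction:
L_src = 10·log₁₀(10^(54.5/10) − 10^(52.7/10)) = 10·log₁₀(95630) = 49.8 dB SPL.

49.8 dB SPL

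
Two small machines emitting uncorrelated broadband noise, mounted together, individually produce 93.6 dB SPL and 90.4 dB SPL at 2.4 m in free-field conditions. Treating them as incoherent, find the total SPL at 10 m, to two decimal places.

Combined at 2.4 m: 10·log₁₀(10^(93.6/10)+10^(90.4/10)) = 95.299 dB SPL.
Then apply −20·log₁₀(10/2.4) = -12.396 dB → 82.90 dB SPL.

82.90 dB SPL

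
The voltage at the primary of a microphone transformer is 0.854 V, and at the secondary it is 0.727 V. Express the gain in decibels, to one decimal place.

Voltage ratio → dB uses the 20·log₁₀ form:
20·log₁₀(0.727/0.854) = 20·log₁₀(0.8513) = -1.4 dB.

-1.4 dB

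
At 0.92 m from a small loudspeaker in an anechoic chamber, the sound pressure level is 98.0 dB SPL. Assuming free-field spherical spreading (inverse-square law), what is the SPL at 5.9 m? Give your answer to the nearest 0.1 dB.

81.9 dB SPL

For a point source in a free field, ΔL = −20·log₁₀(d₂/d₁).
ΔL = −20·log₁₀(5.9/0.92) = -16.14 dB, so L₂ = 98.0 + (-16.14) = 81.9 dB SPL.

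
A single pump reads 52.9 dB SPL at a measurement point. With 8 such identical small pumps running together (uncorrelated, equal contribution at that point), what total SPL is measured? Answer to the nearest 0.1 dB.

8 equal incoherent sources raise the level by 10·log₁₀(8) = 9.03 dB.
L_total = 52.9 + 9.03 = 61.9 dB SPL.

61.9 dB SPL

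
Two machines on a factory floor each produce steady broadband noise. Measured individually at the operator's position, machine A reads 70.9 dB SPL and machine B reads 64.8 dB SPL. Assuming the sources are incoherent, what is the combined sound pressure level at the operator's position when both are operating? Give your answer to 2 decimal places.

Add the sources as powers (linear), then convert back to dB:
L_total = 10·log₁₀(10^(70.9/10) + 10^(64.8/10)) = 10·log₁₀(15320000) = 71.85 dB SPL.

71.85 dB SPL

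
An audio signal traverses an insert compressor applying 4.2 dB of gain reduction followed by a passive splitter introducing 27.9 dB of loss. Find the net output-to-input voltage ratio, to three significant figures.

Net gain = (−4.2) + (−27.9) = -32.1 dB.
Voltage ratio = 10^(-32.1/20) = 0.0248.

0.0248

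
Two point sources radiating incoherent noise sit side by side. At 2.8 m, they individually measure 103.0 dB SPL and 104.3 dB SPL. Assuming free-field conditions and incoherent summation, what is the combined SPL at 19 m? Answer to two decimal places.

Combined at 2.8 m: 10·log₁₀(10^(103.0/10)+10^(104.3/10)) = 106.709 dB SPL.
Then apply −20·log₁₀(19/2.8) = -16.632 dB → 90.08 dB SPL.

90.08 dB SPL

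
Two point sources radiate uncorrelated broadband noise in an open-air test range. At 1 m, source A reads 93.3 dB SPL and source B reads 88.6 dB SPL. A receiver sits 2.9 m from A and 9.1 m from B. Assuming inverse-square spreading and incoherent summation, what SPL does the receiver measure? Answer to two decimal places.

84.20 dB SPL

At the listener: L_A = 93.3 − 20·log₁₀(2.9) = 84.052 dB; L_B = 88.6 − 20·log₁₀(9.1) = 69.419 dB.
Combined: 10·log₁₀(10^(84.052/10)+10^(69.419/10)) = 84.20 dB SPL.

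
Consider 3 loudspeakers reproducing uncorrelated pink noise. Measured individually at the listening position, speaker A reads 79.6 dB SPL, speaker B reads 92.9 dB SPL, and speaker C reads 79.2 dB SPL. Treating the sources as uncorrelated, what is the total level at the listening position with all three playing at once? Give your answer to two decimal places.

93.27 dB SPL

Uncorrelated sources add in intensity (power), not in dB.
L_total = 10·log₁₀(10^(79.6/10) + 10^(92.9/10) + 10^(79.2/10)) = 10·log₁₀(2124000000) = 93.27 dB SPL.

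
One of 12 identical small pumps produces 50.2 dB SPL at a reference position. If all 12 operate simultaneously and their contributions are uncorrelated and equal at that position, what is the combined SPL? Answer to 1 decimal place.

61.0 dB SPL

12 equal incoherent sources raise the level by 10·log₁₀(12) = 10.79 dB.
L_total = 50.2 + 10.79 = 61.0 dB SPL.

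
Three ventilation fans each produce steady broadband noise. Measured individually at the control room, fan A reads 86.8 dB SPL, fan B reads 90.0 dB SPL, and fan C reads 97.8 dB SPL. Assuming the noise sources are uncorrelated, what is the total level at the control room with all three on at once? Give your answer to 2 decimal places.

98.75 dB SPL

Incoherent sources sum as intensities:
L_total = 10·log₁₀(10^(86.8/10) + 10^(90.0/10) + 10^(97.8/10)) = 10·log₁₀(7504000000) = 98.75 dB SPL.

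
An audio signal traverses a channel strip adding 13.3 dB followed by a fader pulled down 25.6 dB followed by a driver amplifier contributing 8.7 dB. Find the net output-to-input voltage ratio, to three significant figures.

Net gain = 13.3 + (−25.6) + 8.7 = -3.6 dB.
Voltage ratio = 10^(-3.6/20) = 0.661.

0.661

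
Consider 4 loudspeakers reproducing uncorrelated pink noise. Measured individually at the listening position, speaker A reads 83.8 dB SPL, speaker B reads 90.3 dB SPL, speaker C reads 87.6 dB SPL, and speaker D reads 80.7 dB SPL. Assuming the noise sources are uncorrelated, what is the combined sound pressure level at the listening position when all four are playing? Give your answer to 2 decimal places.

Incoherent sources sum as intensities:
L_total = 10·log₁₀(10^(83.8/10) + 10^(90.3/10) + 10^(87.6/10) + 10^(80.7/10)) = 10·log₁₀(2004000000) = 93.02 dB SPL.

93.02 dB SPL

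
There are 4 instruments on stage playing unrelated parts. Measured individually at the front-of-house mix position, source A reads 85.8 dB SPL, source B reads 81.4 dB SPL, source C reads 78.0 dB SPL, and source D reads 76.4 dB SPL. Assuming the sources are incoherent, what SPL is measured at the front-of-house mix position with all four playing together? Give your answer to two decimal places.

87.96 dB SPL

Incoherent sources sum as intensities:
L_total = 10·log₁₀(10^(85.8/10) + 10^(81.4/10) + 10^(78.0/10) + 10^(76.4/10)) = 10·log₁₀(625000000) = 87.96 dB SPL.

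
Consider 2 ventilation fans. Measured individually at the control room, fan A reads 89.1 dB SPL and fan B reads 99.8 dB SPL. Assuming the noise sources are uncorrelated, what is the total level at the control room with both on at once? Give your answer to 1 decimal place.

100.2 dB SPL

Incoherent sources sum as intensities:
L_total = 10·log₁₀(10^(89.1/10) + 10^(99.8/10)) = 10·log₁₀(10363000000) = 100.2 dB SPL.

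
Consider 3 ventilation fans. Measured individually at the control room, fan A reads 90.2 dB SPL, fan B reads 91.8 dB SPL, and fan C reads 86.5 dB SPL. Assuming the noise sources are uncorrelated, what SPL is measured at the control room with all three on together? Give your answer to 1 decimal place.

Add the sources as powers (linear), then convert back to dB:
L_total = 10·log₁₀(10^(90.2/10) + 10^(91.8/10) + 10^(86.5/10)) = 10·log₁₀(3007000000) = 94.8 dB SPL.

94.8 dB SPL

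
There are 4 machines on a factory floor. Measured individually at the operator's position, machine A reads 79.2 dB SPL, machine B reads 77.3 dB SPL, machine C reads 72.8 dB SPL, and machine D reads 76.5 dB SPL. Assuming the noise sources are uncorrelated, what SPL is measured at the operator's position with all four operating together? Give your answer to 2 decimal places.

83.02 dB SPL

Uncorrelated sources add in intensity (power), not in dB.
L_total = 10·log₁₀(10^(79.2/10) + 10^(77.3/10) + 10^(72.8/10) + 10^(76.5/10)) = 10·log₁₀(200600000) = 83.02 dB SPL.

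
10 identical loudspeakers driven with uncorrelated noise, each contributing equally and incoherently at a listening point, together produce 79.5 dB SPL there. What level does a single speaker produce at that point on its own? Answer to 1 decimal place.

10 equal incoherent sources add 10·log₁₀(10) = 10.00 dB over one source.
L_one = 79.5 − 10.00 = 69.5 dB SPL.

69.5 dB SPL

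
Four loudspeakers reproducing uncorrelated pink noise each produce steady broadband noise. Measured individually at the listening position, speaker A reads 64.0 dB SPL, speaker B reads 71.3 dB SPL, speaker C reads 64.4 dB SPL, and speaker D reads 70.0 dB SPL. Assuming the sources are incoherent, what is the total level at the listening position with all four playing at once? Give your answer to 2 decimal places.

74.59 dB SPL

Add the sources as powers (linear), then convert back to dB:
L_total = 10·log₁₀(10^(64.0/10) + 10^(71.3/10) + 10^(64.4/10) + 10^(70.0/10)) = 10·log₁₀(28760000) = 74.59 dB SPL.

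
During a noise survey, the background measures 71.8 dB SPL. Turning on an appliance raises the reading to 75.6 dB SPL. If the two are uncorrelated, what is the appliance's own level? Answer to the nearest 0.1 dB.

Subtract intensities: L_src = 10·log₁₀(10^(L_total/10) − 10^(L_bg/10)).
L_src = 10·log₁₀(10^(75.6/10) − 10^(71.8/10)) = 10·log₁₀(21170000) = 73.3 dB SPL.

73.3 dB SPL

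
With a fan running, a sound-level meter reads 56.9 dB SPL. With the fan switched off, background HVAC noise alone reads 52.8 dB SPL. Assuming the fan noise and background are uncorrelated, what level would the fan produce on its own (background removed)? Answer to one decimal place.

Background correction is a power subtraction:
L_src = 10·log₁₀(10^(56.9/10) − 10^(52.8/10)) = 10·log₁₀(299200) = 54.8 dB SPL.

54.8 dB SPL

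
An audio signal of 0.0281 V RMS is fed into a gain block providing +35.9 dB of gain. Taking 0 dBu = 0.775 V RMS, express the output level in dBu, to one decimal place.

Input level: 20·log₁₀(0.0281/0.775) = -28.81 dBu.
Output: -28.81 + 35.9 = +7.1 dBu.

+7.1 dBu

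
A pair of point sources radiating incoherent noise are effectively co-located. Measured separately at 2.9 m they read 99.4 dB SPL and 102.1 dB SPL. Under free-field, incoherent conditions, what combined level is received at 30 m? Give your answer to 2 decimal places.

Combined at 2.9 m: 10·log₁₀(10^(99.4/10)+10^(102.1/10)) = 103.967 dB SPL.
Then apply −20·log₁₀(30/2.9) = -20.294 dB → 83.67 dB SPL.

83.67 dB SPL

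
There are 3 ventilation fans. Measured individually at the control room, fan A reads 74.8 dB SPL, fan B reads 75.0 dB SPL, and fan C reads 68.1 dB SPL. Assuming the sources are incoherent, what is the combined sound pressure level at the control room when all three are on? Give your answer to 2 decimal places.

Add the sources as powers (linear), then convert back to dB:
L_total = 10·log₁₀(10^(74.8/10) + 10^(75.0/10) + 10^(68.1/10)) = 10·log₁₀(68280000) = 78.34 dB SPL.

78.34 dB SPL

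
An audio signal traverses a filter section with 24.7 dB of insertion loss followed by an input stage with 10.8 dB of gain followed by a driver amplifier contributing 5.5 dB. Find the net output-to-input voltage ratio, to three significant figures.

0.380

Net gain = (−24.7) + 10.8 + 5.5 = -8.4 dB.
Voltage ratio = 10^(-8.4/20) = 0.380.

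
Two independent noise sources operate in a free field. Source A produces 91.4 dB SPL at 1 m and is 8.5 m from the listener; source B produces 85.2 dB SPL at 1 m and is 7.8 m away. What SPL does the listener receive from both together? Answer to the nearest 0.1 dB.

73.9 dB SPL

At the listener: L_A = 91.4 − 20·log₁₀(8.5) = 72.81 dB; L_B = 85.2 − 20·log₁₀(7.8) = 67.36 dB.
Combined: 10·log₁₀(10^(72.81/10)+10^(67.36/10)) = 73.9 dB SPL.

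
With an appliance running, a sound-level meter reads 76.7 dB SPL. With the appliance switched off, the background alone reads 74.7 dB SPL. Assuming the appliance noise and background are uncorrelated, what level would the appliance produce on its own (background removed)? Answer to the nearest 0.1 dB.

Remove the background by subtracting linear intensities:
L_src = 10·log₁₀(10^(76.7/10) − 10^(74.7/10)) = 10·log₁₀(17260000) = 72.4 dB SPL.

72.4 dB SPL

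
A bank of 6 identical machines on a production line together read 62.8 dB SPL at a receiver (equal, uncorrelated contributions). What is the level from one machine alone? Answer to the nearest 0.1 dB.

6 equal incoherent sources add 10·log₁₀(6) = 7.78 dB over one source.
L_one = 62.8 − 7.78 = 55.0 dB SPL.

55.0 dB SPL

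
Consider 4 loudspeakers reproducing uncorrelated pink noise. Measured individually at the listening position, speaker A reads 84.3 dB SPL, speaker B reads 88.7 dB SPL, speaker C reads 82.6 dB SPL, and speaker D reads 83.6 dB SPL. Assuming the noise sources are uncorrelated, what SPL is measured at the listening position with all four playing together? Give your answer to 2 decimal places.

91.53 dB SPL

Uncorrelated sources add in intensity (power), not in dB.
L_total = 10·log₁₀(10^(84.3/10) + 10^(88.7/10) + 10^(82.6/10) + 10^(83.6/10)) = 10·log₁₀(1422000000) = 91.53 dB SPL.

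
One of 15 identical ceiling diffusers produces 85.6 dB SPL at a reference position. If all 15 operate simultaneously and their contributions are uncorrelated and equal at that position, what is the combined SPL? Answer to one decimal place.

97.4 dB SPL

15 equal incoherent sources raise the level by 10·log₁₀(15) = 11.76 dB.
L_total = 85.6 + 11.76 = 97.4 dB SPL.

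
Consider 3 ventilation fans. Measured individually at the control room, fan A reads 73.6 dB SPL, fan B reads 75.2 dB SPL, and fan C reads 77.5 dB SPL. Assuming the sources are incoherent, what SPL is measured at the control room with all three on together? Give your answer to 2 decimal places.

80.50 dB SPL

Add the sources as powers (linear), then convert back to dB:
L_total = 10·log₁₀(10^(73.6/10) + 10^(75.2/10) + 10^(77.5/10)) = 10·log₁₀(112300000) = 80.50 dB SPL.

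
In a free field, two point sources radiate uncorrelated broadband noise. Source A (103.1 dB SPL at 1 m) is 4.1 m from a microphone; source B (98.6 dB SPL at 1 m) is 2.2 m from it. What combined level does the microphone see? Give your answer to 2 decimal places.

At the listener: L_A = 103.1 − 20·log₁₀(4.1) = 90.844 dB; L_B = 98.6 − 20·log₁₀(2.2) = 91.752 dB.
Combined: 10·log₁₀(10^(90.844/10)+10^(91.752/10)) = 94.33 dB SPL.

94.33 dB SPL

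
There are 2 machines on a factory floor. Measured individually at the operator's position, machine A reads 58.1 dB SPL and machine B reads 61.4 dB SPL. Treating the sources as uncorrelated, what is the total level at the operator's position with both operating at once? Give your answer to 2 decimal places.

63.07 dB SPL

Add the sources as powers (linear), then convert back to dB:
L_total = 10·log₁₀(10^(58.1/10) + 10^(61.4/10)) = 10·log₁₀(2026000) = 63.07 dB SPL.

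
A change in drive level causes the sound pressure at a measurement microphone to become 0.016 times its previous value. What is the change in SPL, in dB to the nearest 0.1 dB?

Sound pressure is an amplitude quantity: ΔL = 20·log₁₀(p₂/p₁).
20·log₁₀(0.016) = -35.9 dB.

-35.9 dB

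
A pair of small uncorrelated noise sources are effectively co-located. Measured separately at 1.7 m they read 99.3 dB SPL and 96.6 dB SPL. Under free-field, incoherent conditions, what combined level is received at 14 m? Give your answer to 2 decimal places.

Combined at 1.7 m: 10·log₁₀(10^(99.3/10)+10^(96.6/10)) = 101.167 dB SPL.
Then apply −20·log₁₀(14/1.7) = -18.314 dB → 82.85 dB SPL.

82.85 dB SPL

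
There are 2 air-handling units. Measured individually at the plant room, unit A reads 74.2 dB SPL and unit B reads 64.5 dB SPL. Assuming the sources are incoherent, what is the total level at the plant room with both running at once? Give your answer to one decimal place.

74.6 dB SPL

Uncorrelated sources add in intensity (power), not in dB.
L_total = 10·log₁₀(10^(74.2/10) + 10^(64.5/10)) = 10·log₁₀(29120000) = 74.6 dB SPL.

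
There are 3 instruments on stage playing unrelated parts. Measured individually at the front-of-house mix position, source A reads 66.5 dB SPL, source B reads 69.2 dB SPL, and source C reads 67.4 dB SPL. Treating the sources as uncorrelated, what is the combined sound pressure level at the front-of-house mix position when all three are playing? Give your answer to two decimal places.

72.62 dB SPL

Incoherent sources sum as intensities:
L_total = 10·log₁₀(10^(66.5/10) + 10^(69.2/10) + 10^(67.4/10)) = 10·log₁₀(18280000) = 72.62 dB SPL.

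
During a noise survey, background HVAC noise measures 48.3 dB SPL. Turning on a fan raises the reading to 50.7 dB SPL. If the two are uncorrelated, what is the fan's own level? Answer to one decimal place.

Remove the background by subtracting linear intensities:
L_src = 10·log₁₀(10^(50.7/10) − 10^(48.3/10)) = 10·log₁₀(49880) = 47.0 dB SPL.

47.0 dB SPL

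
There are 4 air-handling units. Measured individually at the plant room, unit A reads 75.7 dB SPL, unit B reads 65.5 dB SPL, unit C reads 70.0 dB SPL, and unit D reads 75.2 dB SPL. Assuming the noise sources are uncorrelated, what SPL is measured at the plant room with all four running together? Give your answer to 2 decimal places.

Add the sources as powers (linear), then convert back to dB:
L_total = 10·log₁₀(10^(75.7/10) + 10^(65.5/10) + 10^(70.0/10) + 10^(75.2/10)) = 10·log₁₀(83810000) = 79.23 dB SPL.

79.23 dB SPL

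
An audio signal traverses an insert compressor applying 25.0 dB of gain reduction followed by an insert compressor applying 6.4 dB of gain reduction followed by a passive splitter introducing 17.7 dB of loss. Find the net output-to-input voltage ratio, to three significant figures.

Net gain = (−25.0) + (−6.4) + (−17.7) = -49.1 dB.
Voltage ratio = 10^(-49.1/20) = 0.00351.

0.00351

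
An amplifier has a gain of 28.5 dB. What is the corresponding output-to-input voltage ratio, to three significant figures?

Voltage ratio = 10^(dB/20).
10^(28.5/20) = 10^(1.425) = 26.6.

26.6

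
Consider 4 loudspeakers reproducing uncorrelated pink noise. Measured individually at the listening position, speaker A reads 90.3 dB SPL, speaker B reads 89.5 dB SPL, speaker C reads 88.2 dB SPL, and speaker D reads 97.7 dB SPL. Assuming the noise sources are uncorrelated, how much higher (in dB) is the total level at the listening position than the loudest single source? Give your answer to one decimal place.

1.6 dB

Add the sources as powers (linear), then convert back to dB:
L_total = 10·log₁₀(10^(90.3/10) + 10^(89.5/10) + 10^(88.2/10) + 10^(97.7/10)) = 99.30 dB SPL.
Excess over the loudest (97.7 dB): 99.30 − 97.7 = 1.6 dB.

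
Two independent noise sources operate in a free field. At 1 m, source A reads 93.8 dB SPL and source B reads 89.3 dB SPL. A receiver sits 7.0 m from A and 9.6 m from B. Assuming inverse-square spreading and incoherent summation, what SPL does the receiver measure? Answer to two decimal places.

At the listener: L_A = 93.8 − 20·log₁₀(7.0) = 76.898 dB; L_B = 89.3 − 20·log₁₀(9.6) = 69.655 dB.
Combined: 10·log₁₀(10^(76.898/10)+10^(69.655/10)) = 77.65 dB SPL.

77.65 dB SPL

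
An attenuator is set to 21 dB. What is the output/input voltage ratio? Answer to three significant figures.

0.0891

Voltage ratio = 10^(dB/20).
10^(-21/20) = 10^(-1.050) = 0.0891.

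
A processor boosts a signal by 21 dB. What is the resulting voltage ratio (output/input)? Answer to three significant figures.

11.2

Voltage ratio = 10^(dB/20).
10^(21/20) = 10^(1.050) = 11.2.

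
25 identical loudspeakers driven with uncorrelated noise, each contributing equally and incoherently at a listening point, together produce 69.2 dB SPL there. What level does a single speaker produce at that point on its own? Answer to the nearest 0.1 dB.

25 equal incoherent sources add 10·log₁₀(25) = 13.98 dB over one source.
L_one = 69.2 − 13.98 = 55.2 dB SPL.

55.2 dB SPL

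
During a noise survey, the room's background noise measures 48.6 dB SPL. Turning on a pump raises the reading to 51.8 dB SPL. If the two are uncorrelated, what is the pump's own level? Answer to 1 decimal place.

49.0 dB SPL

Background correction is a power subtraction:
L_src = 10·log₁₀(10^(51.8/10) − 10^(48.6/10)) = 10·log₁₀(78910) = 49.0 dB SPL.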